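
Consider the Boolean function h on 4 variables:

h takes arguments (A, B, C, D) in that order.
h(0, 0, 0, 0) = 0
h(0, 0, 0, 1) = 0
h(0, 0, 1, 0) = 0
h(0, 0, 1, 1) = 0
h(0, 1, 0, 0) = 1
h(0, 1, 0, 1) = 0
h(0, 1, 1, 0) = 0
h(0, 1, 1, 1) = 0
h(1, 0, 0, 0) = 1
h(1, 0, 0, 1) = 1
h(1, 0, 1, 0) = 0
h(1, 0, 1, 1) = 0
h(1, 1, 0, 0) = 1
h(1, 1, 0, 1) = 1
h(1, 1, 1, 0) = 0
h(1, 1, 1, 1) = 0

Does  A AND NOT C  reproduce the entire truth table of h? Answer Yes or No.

Test each input against both h and the formula:
  A=0, B=0, C=0, D=0: formula gives 0, h = 0 ✓
  A=0, B=0, C=0, D=1: formula gives 0, h = 0 ✓
  A=0, B=0, C=1, D=0: formula gives 0, h = 0 ✓
  A=0, B=0, C=1, D=1: formula gives 0, h = 0 ✓
  A=0, B=1, C=0, D=0: formula gives 0, but h = 1 ✗
Row (0,1,0,0) is a counterexample, so the formula is not equivalent to h.

No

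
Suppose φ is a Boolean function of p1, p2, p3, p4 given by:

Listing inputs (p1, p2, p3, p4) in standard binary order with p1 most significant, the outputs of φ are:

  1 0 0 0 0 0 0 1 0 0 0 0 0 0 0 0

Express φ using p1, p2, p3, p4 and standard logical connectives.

The 1-rows are (0,0,0,0), (0,1,1,1). Each contributes one minterm — ¬p1·¬p2·¬p3·¬p4; ¬p1·p2·p3·p4 — and their disjunction is a sum-of-products form of φ.

φ(p1, p2, p3, p4) = (((not p1 and not p2) and not p3) and not p4) or (((not p1 and p2) and p3) and p4)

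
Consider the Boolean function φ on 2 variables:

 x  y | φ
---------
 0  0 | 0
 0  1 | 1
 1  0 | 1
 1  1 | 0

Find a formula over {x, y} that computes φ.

φ(x, y) = x xor y

The output is 1 exactly when an odd number of inputs are 1 — the 2-way XOR (parity).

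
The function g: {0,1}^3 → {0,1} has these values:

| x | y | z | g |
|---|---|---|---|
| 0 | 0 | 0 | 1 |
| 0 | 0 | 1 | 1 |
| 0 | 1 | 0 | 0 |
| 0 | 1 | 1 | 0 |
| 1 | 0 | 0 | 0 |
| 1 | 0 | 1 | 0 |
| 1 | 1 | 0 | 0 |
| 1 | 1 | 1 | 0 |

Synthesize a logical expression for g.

g(x, y, z) = ((x' · y') · z') + ((x' · y') · z)

The 1-rows are (0,0,0), (0,0,1). Each contributes one minterm — ¬x·¬y·¬z; ¬x·¬y·z — and their disjunction is a sum-of-products form of g.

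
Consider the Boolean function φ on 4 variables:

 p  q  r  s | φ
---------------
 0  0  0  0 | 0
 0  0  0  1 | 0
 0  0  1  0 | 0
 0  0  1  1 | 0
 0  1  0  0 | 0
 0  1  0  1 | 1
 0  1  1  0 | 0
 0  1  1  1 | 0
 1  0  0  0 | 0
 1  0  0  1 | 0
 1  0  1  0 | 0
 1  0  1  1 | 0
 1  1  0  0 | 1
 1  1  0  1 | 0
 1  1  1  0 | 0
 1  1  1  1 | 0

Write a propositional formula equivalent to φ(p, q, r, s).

φ(p, q, r, s) = (((~p & q) & ~r) & s) | (((p & q) & ~r) & ~s)

Collect the rows where φ=1 — (0,1,0,1), (1,1,0,0) — and write one minterm per row: ¬p·q·¬r·s, p·q·¬r·¬s. Their union (logical OR) reproduces the table exactly.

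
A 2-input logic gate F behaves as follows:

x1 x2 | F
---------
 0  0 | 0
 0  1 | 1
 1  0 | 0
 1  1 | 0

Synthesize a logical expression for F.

F(x1, x2) = NOT x1 AND x2

1 only at (0,1): NOT x1 AND x2.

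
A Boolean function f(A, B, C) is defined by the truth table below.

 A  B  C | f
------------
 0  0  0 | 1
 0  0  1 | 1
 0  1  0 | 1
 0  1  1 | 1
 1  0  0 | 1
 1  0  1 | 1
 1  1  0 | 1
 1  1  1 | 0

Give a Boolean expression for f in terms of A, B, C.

f(A, B, C) = ((A · B) · C)'

Only row (1,1,1) gives 0. So f is 1 everywhere except there — the complement of the minterm A·B·C.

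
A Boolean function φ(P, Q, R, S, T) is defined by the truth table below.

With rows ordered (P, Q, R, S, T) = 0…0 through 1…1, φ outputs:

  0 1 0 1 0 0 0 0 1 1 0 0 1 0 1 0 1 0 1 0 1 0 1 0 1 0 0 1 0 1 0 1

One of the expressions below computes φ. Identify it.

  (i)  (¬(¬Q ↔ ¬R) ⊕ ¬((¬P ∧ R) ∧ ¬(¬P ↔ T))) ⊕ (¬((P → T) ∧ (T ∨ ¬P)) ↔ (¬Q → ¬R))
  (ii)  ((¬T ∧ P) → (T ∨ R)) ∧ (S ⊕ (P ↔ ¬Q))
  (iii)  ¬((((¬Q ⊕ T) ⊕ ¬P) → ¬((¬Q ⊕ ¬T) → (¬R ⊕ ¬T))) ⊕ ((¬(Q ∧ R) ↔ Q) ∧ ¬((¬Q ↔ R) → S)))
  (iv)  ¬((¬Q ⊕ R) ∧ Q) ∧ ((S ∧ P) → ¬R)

(i) disagrees with φ on (0,0,0,0,0) (formula → 1, table → 0); rule it out.
(ii) disagrees with φ on (0,0,0,0,1) (formula → 0, table → 1); rule it out.
(iv) disagrees with φ on (0,0,0,0,0) (formula → 1, table → 0); rule it out.
Only (iii) survives; checking it on all 32 rows confirms it matches φ.

iii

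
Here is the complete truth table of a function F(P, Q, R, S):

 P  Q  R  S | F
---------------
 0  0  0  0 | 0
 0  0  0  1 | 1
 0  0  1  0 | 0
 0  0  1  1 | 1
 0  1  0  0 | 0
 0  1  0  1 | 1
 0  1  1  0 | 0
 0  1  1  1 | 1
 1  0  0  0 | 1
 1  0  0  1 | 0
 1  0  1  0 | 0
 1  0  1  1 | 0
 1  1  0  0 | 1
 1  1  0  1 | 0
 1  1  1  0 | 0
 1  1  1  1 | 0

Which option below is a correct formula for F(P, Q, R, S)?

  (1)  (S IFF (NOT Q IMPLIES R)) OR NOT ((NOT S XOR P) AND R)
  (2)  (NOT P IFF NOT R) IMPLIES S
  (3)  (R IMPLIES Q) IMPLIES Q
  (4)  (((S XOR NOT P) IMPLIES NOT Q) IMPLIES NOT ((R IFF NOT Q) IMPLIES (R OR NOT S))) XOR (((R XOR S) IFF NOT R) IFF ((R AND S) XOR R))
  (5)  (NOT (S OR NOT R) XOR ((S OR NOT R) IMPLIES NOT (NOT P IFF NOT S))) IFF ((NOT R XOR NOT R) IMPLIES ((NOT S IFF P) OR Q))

5

(1) disagrees with F on (0,0,0,0) (formula → 1, table → 0); rule it out.
(2) disagrees with F on (0,0,1,0) (formula → 1, table → 0); rule it out.
(3) disagrees with F on (0,0,0,1) (formula → 0, table → 1); rule it out.
(4) disagrees with F on (0,0,0,0) (formula → 1, table → 0); rule it out.
Only (5) survives; checking it on all 16 rows confirms it matches F.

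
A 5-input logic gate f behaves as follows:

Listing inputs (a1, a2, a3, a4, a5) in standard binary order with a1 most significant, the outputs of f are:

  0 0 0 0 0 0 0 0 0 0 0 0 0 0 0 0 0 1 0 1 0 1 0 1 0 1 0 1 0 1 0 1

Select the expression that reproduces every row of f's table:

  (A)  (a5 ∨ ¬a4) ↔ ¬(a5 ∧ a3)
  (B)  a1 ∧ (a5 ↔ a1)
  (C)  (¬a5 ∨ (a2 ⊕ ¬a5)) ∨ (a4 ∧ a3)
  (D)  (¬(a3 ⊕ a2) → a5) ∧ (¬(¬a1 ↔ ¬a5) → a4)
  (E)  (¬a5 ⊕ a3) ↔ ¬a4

B

(A): at (0,0,0,0,0) it gives 1, but f = 0 — eliminated.
(C): at (0,0,0,0,0) it gives 1, but f = 0 — eliminated.
(D): at (0,0,0,1,1) it gives 1, but f = 0 — eliminated.
(E): at (0,0,0,0,0) it gives 1, but f = 0 — eliminated.
That leaves (B). Evaluating it on every row reproduces the table of f exactly.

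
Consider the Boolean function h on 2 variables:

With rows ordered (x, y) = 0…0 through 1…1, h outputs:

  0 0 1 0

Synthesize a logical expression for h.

1 only at (1,0): x AND NOT y.

h(x, y) = x · y'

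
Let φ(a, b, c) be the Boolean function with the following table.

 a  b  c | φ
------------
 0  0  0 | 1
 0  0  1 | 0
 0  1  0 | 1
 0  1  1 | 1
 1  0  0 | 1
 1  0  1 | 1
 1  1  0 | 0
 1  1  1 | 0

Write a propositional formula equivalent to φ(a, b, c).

φ(a, b, c) = ((((a' · b') · c) + ((a · b) · c')) + ((a · b) · c))'

There are just 3 zero rows: (0,0,1), (1,1,0), (1,1,1). Their minterms are ¬a·¬b·c, a·b·¬c, a·b·c; the OR of those covers precisely the 0-outputs, and negating it yields φ.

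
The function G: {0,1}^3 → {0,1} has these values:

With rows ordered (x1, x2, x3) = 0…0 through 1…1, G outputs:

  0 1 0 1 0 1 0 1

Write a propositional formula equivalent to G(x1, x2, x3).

The output simply equals x3.

G(x1, x2, x3) = x3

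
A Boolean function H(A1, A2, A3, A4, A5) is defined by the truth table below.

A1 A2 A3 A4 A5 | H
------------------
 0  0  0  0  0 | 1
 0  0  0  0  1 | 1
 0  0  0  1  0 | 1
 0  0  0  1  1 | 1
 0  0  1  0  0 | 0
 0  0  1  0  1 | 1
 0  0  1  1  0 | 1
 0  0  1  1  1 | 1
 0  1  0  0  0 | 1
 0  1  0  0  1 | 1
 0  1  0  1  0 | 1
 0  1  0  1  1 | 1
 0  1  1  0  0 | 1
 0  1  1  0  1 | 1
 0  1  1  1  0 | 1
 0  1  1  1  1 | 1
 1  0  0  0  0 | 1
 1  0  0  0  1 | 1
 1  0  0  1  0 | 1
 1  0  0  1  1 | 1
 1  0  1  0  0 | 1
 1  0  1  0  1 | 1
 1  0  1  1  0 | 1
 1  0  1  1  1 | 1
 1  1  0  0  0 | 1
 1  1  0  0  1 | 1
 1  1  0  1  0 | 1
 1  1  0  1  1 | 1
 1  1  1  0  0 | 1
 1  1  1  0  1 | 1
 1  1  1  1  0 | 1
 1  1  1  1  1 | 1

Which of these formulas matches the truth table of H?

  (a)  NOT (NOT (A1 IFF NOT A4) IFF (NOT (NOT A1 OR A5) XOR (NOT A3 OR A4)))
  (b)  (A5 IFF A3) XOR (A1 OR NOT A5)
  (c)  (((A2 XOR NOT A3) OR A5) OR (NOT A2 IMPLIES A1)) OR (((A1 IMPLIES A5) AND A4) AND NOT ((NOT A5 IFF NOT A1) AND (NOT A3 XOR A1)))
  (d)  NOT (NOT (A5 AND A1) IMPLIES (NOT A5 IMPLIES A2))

(a): at (0,0,0,0,0) it gives 0, but H = 1 — eliminated.
(b): at (0,0,0,0,0) it gives 0, but H = 1 — eliminated.
(d): at (0,0,0,0,1) it gives 0, but H = 1 — eliminated.
That leaves (c). Evaluating it on every row reproduces the table of H exactly.

c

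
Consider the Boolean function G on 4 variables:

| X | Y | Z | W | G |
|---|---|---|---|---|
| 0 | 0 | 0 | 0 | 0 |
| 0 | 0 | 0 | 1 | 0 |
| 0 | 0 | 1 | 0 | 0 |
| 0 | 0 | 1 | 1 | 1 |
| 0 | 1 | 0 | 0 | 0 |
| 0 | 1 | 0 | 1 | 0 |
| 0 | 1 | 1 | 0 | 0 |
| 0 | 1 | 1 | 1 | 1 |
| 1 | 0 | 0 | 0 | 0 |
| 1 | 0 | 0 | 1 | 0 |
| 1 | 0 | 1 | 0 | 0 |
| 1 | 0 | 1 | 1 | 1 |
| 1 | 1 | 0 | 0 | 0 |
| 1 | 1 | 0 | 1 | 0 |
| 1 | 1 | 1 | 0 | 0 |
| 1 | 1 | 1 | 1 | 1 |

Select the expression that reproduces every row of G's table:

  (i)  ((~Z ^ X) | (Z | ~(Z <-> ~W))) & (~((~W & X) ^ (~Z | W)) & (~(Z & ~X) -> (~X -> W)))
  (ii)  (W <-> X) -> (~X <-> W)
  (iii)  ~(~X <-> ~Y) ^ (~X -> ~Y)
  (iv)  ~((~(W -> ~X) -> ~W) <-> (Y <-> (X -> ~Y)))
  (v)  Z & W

v

(i): at (0,0,1,0) it gives 1, but G = 0 — eliminated.
(ii): at (0,0,0,1) it gives 1, but G = 0 — eliminated.
(iii): at (0,0,0,0) it gives 1, but G = 0 — eliminated.
(iv): at (0,0,0,0) it gives 1, but G = 0 — eliminated.
(v) is the remaining candidate, and it agrees with G on all 16 inputs.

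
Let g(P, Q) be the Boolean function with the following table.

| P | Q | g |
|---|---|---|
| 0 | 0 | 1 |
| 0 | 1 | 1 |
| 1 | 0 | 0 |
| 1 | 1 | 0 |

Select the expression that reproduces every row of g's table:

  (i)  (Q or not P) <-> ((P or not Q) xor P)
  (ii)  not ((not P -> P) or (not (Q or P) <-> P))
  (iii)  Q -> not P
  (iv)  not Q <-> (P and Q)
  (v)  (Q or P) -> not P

(i): at (0,1) it gives 0, but g = 1 — eliminated.
(ii): at (0,1) it gives 0, but g = 1 — eliminated.
(iii): at (1,0) it gives 1, but g = 0 — eliminated.
(iv): at (0,0) it gives 0, but g = 1 — eliminated.
(v) is the remaining candidate, and it agrees with g on all 4 inputs.

v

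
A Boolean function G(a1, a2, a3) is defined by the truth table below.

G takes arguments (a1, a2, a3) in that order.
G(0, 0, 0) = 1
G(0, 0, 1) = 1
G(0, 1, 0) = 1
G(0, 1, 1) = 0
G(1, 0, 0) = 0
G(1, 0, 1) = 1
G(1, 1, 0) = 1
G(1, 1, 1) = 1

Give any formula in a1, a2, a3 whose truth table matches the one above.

There are just 2 zero rows: (0,1,1), (1,0,0). Their minterms are ¬a1·a2·a3, a1·¬a2·¬a3; the OR of those covers precisely the 0-outputs, and negating it yields G.

G(a1, a2, a3) = NOT (((NOT a1 AND a2) AND a3) OR ((a1 AND NOT a2) AND NOT a3))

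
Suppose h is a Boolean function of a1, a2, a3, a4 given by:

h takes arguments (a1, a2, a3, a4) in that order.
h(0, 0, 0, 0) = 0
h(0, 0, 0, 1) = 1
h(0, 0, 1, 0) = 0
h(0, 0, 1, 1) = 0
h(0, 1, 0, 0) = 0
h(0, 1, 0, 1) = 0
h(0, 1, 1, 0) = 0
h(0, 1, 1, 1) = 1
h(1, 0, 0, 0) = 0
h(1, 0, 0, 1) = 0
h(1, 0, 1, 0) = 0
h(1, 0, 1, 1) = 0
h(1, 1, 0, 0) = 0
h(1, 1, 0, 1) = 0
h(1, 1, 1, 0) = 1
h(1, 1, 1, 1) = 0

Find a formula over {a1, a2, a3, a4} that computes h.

The 1-rows are (0,0,0,1), (0,1,1,1), (1,1,1,0). Each contributes one minterm — ¬a1·¬a2·¬a3·a4; ¬a1·a2·a3·a4; a1·a2·a3·¬a4 — and their disjunction is a sum-of-products form of h.

h(a1, a2, a3, a4) = ((((NOT a1 AND NOT a2) AND NOT a3) AND a4) OR (((NOT a1 AND a2) AND a3) AND a4)) OR (((a1 AND a2) AND a3) AND NOT a4)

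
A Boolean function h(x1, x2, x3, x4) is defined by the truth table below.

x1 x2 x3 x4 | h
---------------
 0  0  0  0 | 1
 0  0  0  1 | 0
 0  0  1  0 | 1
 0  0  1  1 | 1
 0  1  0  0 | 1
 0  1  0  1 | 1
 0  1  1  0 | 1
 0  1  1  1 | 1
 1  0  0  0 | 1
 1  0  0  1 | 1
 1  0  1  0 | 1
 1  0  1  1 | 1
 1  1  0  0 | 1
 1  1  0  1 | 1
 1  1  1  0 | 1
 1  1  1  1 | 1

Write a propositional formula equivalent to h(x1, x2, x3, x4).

h is 0 on exactly one input, (0,0,0,1), whose minterm is ¬x1·¬x2·¬x3·x4. So h is the negation of that single conjunction.

h(x1, x2, x3, x4) = NOT (((NOT x1 AND NOT x2) AND NOT x3) AND x4)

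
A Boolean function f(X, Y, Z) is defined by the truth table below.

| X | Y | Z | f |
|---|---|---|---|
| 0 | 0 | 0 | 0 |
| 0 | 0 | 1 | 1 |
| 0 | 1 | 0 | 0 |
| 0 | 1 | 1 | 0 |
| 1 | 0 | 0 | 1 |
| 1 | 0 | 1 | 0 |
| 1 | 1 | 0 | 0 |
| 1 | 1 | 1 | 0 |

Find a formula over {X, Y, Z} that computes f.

f(X, Y, Z) = ((not X and not Y) and Z) or ((X and not Y) and not Z)

f=1 on 2 inputs: (0,0,1), (1,0,0). Reading each as a conjunction of literals (¬X·¬Y·Z, X·¬Y·¬Z) and taking the OR gives the canonical DNF.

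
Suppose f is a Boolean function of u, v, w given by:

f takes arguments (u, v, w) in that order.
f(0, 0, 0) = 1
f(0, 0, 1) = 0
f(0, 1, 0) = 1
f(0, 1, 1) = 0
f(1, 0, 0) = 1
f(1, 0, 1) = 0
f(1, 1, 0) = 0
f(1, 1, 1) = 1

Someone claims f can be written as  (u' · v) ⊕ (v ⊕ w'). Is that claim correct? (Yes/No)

Evaluate (u' · v) ⊕ (v ⊕ w') on each row and compare to f:
  u=0, v=0, w=0: formula gives 1, f = 1 ✓
  u=0, v=0, w=1: formula gives 0, f = 0 ✓
  u=0, v=1, w=0: formula gives 1, f = 1 ✓
  u=0, v=1, w=1: formula gives 0, f = 0 ✓
  u=1, v=0, w=0: formula gives 1, f = 1 ✓
  …and likewise for the remaining 3 rows.
Every row agrees, so the formula is equivalent.

Yes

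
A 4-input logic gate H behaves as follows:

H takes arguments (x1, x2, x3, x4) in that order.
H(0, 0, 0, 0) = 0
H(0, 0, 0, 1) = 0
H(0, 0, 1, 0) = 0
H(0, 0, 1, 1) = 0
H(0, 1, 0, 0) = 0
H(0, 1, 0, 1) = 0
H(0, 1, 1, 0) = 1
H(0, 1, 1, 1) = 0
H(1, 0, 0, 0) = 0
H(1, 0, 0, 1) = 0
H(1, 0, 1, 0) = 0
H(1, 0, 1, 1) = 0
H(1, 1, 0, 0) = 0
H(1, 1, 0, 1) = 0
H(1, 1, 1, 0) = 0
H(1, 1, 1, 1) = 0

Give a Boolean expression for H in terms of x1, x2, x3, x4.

Only row (0,1,1,0) gives 1. That row's minterm ¬x1·x2·x3·¬x4 is H directly.

H(x1, x2, x3, x4) = ((x1' · x2) · x3) · x4'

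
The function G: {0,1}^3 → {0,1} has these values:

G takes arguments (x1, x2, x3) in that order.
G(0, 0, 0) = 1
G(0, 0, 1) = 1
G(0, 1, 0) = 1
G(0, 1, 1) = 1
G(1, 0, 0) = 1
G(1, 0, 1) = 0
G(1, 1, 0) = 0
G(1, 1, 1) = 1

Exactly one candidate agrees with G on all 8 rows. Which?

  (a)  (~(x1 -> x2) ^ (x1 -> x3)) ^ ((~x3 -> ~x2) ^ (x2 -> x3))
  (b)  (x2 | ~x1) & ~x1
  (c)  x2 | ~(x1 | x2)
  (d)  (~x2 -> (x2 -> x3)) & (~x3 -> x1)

a

(b): at (1,0,0) it gives 0, but G = 1 — eliminated.
(c): at (1,0,0) it gives 0, but G = 1 — eliminated.
(d): at (0,0,0) it gives 0, but G = 1 — eliminated.
Only (a) survives; checking it on all 8 rows confirms it matches G.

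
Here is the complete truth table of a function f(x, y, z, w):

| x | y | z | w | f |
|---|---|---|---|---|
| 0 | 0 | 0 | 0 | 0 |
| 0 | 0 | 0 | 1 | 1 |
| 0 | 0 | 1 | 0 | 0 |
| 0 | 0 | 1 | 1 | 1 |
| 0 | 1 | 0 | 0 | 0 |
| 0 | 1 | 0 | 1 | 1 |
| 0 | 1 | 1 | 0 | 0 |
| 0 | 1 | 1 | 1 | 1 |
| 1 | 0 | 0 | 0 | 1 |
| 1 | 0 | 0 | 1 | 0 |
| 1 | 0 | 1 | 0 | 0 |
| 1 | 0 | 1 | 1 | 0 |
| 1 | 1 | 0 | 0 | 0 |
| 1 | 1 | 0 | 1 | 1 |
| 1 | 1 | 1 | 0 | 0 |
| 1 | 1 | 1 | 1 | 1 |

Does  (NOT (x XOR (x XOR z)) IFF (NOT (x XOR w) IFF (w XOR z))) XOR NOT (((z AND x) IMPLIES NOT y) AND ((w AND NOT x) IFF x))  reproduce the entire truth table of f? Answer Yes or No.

Test each input against both f and the formula:
  x=0, y=0, z=0, w=0: formula gives 0, f = 0 ✓
  x=0, y=0, z=0, w=1: formula gives 1, f = 1 ✓
  x=0, y=0, z=1, w=0: formula gives 0, f = 0 ✓
  x=0, y=0, z=1, w=1: formula gives 1, f = 1 ✓
  …
  x=1, y=0, z=0, w=0: formula gives 0, but f = 1 ✗
Since they disagree at (1,0,0,0), the expression is not a correct formula for f.

No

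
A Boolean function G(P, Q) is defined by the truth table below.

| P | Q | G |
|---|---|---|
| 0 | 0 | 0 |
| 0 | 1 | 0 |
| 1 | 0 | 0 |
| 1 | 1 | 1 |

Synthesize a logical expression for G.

G(P, Q) = P & Q

The output is 1 only when every input is 1 — the AND of all inputs.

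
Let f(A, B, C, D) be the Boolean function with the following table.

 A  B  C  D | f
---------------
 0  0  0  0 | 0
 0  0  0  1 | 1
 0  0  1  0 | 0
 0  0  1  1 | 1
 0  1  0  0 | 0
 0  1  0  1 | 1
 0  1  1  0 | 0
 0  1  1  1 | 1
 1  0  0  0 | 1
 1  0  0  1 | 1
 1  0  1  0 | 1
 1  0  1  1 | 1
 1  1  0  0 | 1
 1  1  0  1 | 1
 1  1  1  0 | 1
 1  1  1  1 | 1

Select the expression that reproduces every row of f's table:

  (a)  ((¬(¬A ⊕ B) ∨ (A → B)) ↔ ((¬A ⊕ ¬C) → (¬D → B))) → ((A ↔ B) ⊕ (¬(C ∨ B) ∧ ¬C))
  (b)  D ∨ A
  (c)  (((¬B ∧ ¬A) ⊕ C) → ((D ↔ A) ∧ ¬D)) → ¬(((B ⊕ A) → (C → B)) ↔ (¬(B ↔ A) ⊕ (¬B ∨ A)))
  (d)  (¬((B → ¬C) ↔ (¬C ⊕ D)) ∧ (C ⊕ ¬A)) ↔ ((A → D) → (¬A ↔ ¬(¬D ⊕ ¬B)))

(a): at (0,0,0,1) it gives 0, but f = 1 — eliminated.
(c): at (0,0,1,1) it gives 0, but f = 1 — eliminated.
(d): at (0,0,0,1) it gives 0, but f = 1 — eliminated.
Only (b) survives; checking it on all 16 rows confirms it matches f.

b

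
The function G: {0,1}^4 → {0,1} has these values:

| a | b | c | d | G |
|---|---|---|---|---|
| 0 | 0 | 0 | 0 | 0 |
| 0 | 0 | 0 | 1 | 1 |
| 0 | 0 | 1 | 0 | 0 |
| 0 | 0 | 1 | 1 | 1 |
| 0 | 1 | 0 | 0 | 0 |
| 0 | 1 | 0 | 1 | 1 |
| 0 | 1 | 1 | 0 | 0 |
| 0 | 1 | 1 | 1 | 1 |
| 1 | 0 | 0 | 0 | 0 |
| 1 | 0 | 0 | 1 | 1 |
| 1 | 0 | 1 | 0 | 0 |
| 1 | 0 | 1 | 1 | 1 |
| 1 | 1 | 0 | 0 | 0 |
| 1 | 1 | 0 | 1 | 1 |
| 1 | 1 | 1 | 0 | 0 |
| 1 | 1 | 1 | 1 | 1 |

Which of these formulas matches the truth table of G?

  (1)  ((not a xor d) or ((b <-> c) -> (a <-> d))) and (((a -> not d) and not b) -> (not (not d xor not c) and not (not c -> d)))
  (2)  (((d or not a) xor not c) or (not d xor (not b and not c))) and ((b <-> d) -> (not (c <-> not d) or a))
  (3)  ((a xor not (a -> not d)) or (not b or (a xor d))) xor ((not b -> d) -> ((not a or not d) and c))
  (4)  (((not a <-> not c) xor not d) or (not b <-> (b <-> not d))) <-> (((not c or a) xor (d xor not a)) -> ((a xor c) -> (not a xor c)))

4

(1) fails at (0,0,0,0): the formula yields 1, G is 0.
(2) fails at (0,1,0,0): the formula yields 1, G is 0.
(3) fails at (0,0,1,1): the formula yields 0, G is 1.
(4) is the remaining candidate, and it agrees with G on all 16 inputs.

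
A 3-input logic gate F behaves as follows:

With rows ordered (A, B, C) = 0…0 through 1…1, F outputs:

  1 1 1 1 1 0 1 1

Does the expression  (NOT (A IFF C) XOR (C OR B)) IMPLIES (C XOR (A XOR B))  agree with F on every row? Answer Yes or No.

Yes

Evaluate (NOT (A IFF C) XOR (C OR B)) IMPLIES (C XOR (A XOR B)) on each row and compare to F:
  A=0, B=0, C=0: formula gives 1, F = 1 ✓
  A=0, B=0, C=1: formula gives 1, F = 1 ✓
  A=0, B=1, C=0: formula gives 1, F = 1 ✓
  A=0, B=1, C=1: formula gives 1, F = 1 ✓
  A=1, B=0, C=0: formula gives 1, F = 1 ✓
  … (the remaining 3 rows also agree.)
No disagreement on any input; they are logically equivalent.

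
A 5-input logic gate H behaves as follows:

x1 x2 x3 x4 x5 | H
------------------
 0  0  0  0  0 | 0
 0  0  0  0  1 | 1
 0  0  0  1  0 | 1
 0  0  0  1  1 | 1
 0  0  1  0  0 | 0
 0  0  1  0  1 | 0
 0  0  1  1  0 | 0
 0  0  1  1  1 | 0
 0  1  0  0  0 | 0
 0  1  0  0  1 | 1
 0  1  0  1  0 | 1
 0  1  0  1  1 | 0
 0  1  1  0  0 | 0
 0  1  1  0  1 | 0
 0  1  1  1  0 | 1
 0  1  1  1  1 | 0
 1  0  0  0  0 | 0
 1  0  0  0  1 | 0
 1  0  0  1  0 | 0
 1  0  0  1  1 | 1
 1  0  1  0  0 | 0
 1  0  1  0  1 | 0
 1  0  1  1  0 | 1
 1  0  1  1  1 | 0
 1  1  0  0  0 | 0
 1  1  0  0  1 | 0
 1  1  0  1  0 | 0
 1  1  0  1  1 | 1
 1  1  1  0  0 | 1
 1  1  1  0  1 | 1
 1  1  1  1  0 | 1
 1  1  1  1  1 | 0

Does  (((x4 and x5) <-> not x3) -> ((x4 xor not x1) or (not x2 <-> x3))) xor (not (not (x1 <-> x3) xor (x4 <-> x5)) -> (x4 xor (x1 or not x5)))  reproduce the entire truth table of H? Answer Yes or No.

Check the formula against H row by row:
  x1=0, x2=0, x3=0, x4=0, x5=0: formula gives 0, H = 0 ✓
  x1=0, x2=0, x3=0, x4=0, x5=1: formula gives 1, H = 1 ✓
  x1=0, x2=0, x3=0, x4=1, x5=0: formula gives 1, H = 1 ✓
  x1=0, x2=0, x3=0, x4=1, x5=1: formula gives 1, H = 1 ✓
  …and likewise for the remaining 28 rows.
All 32 rows match — the expression computes H exactly.

Yes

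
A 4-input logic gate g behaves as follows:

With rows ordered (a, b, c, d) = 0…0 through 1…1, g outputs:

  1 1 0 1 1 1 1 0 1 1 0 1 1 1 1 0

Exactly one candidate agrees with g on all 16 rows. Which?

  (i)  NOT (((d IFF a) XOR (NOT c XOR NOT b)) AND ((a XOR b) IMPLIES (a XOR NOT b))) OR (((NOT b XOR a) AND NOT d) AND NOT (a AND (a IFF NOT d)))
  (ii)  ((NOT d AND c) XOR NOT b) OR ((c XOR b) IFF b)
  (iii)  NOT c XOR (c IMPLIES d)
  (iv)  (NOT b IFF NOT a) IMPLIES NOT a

ii

(i): at (0,0,1,0) it gives 1, but g = 0 — eliminated.
(iii): at (0,0,0,0) it gives 0, but g = 1 — eliminated.
(iv): at (0,0,1,0) it gives 1, but g = 0 — eliminated.
(ii) is the remaining candidate, and it agrees with g on all 16 inputs.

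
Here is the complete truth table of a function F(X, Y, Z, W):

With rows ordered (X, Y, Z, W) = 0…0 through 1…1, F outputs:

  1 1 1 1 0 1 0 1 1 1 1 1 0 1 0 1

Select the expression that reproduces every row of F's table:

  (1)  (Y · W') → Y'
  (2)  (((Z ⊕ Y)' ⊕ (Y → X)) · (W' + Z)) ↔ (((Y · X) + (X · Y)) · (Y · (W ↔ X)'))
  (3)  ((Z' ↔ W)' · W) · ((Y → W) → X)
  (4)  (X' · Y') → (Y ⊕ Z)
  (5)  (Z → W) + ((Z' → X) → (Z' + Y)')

1

(2): at (0,0,1,0) it gives 0, but F = 1 — eliminated.
(3): at (0,0,0,0) it gives 0, but F = 1 — eliminated.
(4): at (0,0,0,0) it gives 0, but F = 1 — eliminated.
(5): at (0,1,0,0) it gives 1, but F = 0 — eliminated.
(1) is the remaining candidate, and it agrees with F on all 16 inputs.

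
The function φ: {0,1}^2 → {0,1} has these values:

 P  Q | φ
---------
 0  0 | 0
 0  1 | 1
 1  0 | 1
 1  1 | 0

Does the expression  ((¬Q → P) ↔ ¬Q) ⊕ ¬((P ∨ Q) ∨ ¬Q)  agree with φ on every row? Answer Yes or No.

No

Evaluate ((¬Q → P) ↔ ¬Q) ⊕ ¬((P ∨ Q) ∨ ¬Q) on each row and compare to φ:
  P=0, Q=0: formula gives 0, φ = 0 ✓
  P=0, Q=1: formula gives 0, but φ = 1 ✗
Since they disagree at (0,1), the expression is not a correct formula for φ.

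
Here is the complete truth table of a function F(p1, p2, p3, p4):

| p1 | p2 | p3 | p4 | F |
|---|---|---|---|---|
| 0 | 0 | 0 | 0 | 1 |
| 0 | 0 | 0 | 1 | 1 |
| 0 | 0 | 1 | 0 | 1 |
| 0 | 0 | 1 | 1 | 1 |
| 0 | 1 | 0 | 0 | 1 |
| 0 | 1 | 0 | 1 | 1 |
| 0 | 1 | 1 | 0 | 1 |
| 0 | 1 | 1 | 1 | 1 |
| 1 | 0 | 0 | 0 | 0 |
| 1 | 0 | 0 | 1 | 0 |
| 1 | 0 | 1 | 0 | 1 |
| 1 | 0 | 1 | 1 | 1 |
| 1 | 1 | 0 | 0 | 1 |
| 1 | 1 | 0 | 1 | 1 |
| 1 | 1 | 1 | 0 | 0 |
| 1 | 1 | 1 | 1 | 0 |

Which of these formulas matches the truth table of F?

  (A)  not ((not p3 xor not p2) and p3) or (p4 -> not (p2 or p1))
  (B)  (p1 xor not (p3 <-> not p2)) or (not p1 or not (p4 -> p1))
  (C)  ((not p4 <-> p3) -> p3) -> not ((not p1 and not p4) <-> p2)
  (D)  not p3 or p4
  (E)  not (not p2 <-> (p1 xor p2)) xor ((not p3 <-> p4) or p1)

(A) disagrees with F on (1,0,0,0) (formula → 1, table → 0); rule it out.
(C) disagrees with F on (0,0,1,1) (formula → 0, table → 1); rule it out.
(D) disagrees with F on (0,0,1,0) (formula → 0, table → 1); rule it out.
(E) disagrees with F on (0,0,0,1) (formula → 0, table → 1); rule it out.
That leaves (B). Evaluating it on every row reproduces the table of F exactly.

B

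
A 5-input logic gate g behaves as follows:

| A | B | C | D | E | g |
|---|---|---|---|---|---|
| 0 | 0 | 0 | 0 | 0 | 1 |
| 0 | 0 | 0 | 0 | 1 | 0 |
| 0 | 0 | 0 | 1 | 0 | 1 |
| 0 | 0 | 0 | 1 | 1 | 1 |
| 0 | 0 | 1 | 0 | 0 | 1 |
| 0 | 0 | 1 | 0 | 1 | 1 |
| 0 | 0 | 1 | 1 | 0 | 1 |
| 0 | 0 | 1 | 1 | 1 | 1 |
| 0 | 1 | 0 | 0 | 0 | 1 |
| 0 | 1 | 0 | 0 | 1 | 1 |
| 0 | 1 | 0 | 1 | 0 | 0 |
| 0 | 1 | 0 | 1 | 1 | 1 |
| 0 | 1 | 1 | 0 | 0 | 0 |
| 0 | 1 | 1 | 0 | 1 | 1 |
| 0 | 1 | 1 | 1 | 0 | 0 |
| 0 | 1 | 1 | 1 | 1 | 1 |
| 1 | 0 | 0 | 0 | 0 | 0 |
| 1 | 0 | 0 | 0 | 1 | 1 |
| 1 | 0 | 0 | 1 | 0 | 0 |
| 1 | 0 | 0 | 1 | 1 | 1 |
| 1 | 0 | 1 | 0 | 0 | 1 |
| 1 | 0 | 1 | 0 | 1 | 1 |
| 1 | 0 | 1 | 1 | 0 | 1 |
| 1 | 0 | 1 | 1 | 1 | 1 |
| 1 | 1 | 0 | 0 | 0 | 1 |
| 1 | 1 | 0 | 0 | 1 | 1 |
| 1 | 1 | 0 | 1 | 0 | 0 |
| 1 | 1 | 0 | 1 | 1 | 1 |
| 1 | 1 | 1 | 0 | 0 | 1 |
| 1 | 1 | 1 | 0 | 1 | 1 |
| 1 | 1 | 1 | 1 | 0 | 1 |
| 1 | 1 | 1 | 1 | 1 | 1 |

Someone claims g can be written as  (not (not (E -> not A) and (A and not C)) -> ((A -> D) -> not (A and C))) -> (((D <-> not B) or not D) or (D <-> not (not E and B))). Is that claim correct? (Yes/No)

No

Test each input against both g and the formula:
  A=0, B=0, C=0, D=0, E=0: formula gives 1, g = 1 ✓
  A=0, B=0, C=0, D=0, E=1: formula gives 1, but g = 0 ✗
A single disagreement suffices: at (0,0,0,0,1) they differ, so the formula does not compute g.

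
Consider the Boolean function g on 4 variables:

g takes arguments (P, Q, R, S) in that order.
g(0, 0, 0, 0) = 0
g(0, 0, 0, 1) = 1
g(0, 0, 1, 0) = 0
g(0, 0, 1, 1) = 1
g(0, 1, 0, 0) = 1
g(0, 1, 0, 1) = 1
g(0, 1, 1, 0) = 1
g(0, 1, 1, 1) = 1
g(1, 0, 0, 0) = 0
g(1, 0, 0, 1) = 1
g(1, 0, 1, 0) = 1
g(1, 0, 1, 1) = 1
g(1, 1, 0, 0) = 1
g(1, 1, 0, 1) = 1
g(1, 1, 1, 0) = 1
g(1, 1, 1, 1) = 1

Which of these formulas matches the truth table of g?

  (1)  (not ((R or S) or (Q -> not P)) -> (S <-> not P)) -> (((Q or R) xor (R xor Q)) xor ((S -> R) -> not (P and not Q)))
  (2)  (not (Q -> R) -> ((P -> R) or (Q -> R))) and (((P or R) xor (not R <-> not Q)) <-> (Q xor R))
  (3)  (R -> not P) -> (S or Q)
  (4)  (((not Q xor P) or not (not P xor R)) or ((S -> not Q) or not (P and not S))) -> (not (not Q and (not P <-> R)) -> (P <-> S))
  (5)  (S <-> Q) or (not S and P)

(1) disagrees with g on (0,0,0,0) (formula → 1, table → 0); rule it out.
(2) disagrees with g on (0,0,0,1) (formula → 0, table → 1); rule it out.
(4) disagrees with g on (0,0,0,0) (formula → 1, table → 0); rule it out.
(5) disagrees with g on (0,0,0,0) (formula → 1, table → 0); rule it out.
(3) is the remaining candidate, and it agrees with g on all 16 inputs.

3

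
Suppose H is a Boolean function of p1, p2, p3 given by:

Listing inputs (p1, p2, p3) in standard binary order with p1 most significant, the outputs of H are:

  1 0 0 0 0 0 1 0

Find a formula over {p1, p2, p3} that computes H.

Collect the rows where H=1 — (0,0,0), (1,1,0) — and write one minterm per row: ¬p1·¬p2·¬p3, p1·p2·¬p3. Their union (logical OR) reproduces the table exactly.

H(p1, p2, p3) = ((¬p1 ∧ ¬p2) ∧ ¬p3) ∨ ((p1 ∧ p2) ∧ ¬p3)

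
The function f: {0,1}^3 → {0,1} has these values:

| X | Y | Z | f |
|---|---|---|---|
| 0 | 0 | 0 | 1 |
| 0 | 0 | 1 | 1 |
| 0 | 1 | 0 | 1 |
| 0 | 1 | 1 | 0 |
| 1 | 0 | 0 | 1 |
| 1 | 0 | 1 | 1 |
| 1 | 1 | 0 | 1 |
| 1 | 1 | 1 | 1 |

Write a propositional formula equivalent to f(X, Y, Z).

f(X, Y, Z) = ~((~X & Y) & Z)

Only row (0,1,1) gives 0. So f is 1 everywhere except there — the complement of the minterm ¬X·Y·Z.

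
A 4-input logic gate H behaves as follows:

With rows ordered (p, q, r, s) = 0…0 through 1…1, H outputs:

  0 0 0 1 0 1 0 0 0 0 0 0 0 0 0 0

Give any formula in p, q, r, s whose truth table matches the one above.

H(p, q, r, s) = (((p' · q') · r) · s) + (((p' · q) · r') · s)

H=1 on 2 inputs: (0,0,1,1), (0,1,0,1). Reading each as a conjunction of literals (¬p·¬q·r·s, ¬p·q·¬r·s) and taking the OR gives the canonical DNF.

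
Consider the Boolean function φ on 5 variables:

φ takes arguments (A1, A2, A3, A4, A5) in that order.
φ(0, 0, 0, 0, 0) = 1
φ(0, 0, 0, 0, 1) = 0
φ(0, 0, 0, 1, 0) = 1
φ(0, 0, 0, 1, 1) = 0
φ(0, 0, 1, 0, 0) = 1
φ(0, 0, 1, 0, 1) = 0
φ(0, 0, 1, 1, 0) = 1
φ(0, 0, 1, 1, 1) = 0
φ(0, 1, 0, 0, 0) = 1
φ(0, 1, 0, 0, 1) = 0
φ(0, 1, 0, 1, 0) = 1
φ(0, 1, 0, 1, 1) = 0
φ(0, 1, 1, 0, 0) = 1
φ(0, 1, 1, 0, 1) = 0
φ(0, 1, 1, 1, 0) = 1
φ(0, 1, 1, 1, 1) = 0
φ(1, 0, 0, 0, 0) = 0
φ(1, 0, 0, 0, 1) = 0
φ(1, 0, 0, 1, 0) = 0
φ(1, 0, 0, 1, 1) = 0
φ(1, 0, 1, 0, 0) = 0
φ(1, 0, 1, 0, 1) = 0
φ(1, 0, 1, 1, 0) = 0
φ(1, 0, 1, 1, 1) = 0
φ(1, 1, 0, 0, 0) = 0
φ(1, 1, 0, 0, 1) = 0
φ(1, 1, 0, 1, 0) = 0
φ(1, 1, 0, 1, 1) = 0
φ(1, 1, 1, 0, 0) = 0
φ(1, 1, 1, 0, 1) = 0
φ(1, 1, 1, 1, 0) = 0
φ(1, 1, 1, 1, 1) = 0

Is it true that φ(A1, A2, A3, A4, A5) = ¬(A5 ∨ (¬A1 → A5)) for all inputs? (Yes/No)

Yes

Evaluate ¬(A5 ∨ (¬A1 → A5)) on each row and compare to φ:
  A1=0, A2=0, A3=0, A4=0, A5=0: formula gives 1, φ = 1 ✓
  A1=0, A2=0, A3=0, A4=0, A5=1: formula gives 0, φ = 0 ✓
  A1=0, A2=0, A3=0, A4=1, A5=0: formula gives 1, φ = 1 ✓
  A1=0, A2=0, A3=0, A4=1, A5=1: formula gives 0, φ = 0 ✓
  … (the remaining 28 rows also agree.)
Every row agrees, so the formula is equivalent.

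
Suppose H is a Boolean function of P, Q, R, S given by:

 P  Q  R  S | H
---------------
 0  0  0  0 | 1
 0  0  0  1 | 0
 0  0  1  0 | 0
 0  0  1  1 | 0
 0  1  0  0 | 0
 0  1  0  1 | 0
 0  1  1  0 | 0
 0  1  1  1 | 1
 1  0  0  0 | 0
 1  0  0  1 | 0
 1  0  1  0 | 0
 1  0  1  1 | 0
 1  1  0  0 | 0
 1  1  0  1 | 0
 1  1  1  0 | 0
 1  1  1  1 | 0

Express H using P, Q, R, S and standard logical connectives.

H(P, Q, R, S) = (((~P & ~Q) & ~R) & ~S) | (((~P & Q) & R) & S)

The 1-rows are (0,0,0,0), (0,1,1,1). Each contributes one minterm — ¬P·¬Q·¬R·¬S; ¬P·Q·R·S — and their disjunction is a sum-of-products form of H.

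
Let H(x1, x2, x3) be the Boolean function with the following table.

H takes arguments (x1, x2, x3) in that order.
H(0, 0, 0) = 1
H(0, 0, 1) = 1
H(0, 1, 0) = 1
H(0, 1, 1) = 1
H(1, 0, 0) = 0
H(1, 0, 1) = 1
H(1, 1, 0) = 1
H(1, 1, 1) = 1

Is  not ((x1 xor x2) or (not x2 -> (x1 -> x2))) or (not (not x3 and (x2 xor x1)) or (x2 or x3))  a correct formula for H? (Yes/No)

Yes

Evaluate not ((x1 xor x2) or (not x2 -> (x1 -> x2))) or (not (not x3 and (x2 xor x1)) or (x2 or x3)) on each row and compare to H:
  x1=0, x2=0, x3=0: formula gives 1, H = 1 ✓
  x1=0, x2=0, x3=1: formula gives 1, H = 1 ✓
  x1=0, x2=1, x3=0: formula gives 1, H = 1 ✓
  x1=0, x2=1, x3=1: formula gives 1, H = 1 ✓
  x1=1, x2=0, x3=0: formula gives 0, H = 0 ✓
  … (the remaining 3 rows also agree.)
Every row agrees, so the formula is equivalent.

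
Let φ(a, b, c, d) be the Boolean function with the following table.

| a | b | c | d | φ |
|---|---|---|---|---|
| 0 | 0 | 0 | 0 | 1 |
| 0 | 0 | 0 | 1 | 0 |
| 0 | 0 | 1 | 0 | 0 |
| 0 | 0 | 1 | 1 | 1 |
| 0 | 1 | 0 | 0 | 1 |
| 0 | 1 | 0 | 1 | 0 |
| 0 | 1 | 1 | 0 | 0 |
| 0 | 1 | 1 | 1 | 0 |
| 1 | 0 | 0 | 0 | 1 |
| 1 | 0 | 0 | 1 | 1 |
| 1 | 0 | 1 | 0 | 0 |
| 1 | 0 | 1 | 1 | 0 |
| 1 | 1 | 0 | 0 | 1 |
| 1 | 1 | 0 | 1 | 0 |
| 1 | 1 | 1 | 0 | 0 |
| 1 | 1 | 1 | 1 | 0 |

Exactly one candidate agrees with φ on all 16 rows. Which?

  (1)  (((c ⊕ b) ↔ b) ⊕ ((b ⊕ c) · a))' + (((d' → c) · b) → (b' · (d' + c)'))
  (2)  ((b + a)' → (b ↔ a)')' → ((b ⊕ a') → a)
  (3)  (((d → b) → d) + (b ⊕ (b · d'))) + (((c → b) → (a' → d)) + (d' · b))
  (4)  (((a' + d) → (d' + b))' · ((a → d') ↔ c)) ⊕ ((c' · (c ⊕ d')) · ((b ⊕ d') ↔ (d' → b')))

(1): at (0,0,0,1) it gives 1, but φ = 0 — eliminated.
(2): at (0,0,0,0) it gives 0, but φ = 1 — eliminated.
(3): at (0,0,0,0) it gives 0, but φ = 1 — eliminated.
Only (4) survives; checking it on all 16 rows confirms it matches φ.

4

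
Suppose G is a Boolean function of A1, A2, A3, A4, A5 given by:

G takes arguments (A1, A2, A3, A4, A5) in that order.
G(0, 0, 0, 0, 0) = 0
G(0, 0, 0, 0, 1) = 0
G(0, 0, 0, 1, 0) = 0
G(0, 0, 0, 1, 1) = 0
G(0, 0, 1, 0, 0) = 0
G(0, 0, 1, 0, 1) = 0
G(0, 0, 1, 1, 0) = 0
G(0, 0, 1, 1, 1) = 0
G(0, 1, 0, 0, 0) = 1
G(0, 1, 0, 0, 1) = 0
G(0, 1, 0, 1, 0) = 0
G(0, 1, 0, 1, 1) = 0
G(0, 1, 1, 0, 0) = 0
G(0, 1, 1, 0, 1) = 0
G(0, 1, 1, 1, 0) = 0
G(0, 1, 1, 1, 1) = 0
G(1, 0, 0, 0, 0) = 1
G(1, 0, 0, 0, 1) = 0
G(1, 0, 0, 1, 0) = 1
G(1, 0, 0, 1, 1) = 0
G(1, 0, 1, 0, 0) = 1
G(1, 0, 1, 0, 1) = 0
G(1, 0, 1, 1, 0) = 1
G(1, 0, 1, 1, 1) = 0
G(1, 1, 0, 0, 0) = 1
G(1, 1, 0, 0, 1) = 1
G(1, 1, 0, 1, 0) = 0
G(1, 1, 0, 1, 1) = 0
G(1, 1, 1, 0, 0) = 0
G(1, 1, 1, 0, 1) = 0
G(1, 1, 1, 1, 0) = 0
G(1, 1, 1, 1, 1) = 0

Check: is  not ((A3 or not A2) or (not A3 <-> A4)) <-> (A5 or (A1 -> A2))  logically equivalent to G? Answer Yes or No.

Test each input against both G and the formula:
  A1=0, A2=0, A3=0, A4=0, A5=0: formula gives 0, G = 0 ✓
  A1=0, A2=0, A3=0, A4=0, A5=1: formula gives 0, G = 0 ✓
  A1=0, A2=0, A3=0, A4=1, A5=0: formula gives 0, G = 0 ✓
  A1=0, A2=0, A3=0, A4=1, A5=1: formula gives 0, G = 0 ✓
  …
  A1=0, A2=1, A3=0, A4=0, A5=1: formula gives 1, but G = 0 ✗
Row (0,1,0,0,1) is a counterexample, so the formula is not equivalent to G.

No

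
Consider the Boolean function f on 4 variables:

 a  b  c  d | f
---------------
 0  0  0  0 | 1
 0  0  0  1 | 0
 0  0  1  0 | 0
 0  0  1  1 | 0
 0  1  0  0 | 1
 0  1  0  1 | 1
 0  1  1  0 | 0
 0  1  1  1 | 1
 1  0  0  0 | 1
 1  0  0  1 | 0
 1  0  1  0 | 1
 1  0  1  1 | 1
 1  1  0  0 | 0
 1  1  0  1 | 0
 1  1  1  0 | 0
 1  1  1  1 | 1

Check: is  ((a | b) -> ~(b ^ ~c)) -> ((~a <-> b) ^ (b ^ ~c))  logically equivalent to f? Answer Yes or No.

No

Test each input against both f and the formula:
  a=0, b=0, c=0, d=0: formula gives 1, f = 1 ✓
  a=0, b=0, c=0, d=1: formula gives 1, but f = 0 ✗
Row (0,0,0,1) is a counterexample, so the formula is not equivalent to f.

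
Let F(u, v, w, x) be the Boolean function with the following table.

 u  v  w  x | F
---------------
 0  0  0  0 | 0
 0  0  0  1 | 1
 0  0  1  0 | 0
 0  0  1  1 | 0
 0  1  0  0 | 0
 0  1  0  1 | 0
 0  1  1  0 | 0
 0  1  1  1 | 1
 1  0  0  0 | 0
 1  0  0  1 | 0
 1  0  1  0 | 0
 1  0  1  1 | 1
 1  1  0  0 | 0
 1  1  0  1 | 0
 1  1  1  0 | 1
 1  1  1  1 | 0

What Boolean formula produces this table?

F(u, v, w, x) = (((((¬u ∧ ¬v) ∧ ¬w) ∧ x) ∨ (((¬u ∧ v) ∧ w) ∧ x)) ∨ (((u ∧ ¬v) ∧ w) ∧ x)) ∨ (((u ∧ v) ∧ w) ∧ ¬x)

F=1 on 4 inputs: (0,0,0,1), (0,1,1,1), (1,0,1,1), (1,1,1,0). Reading each as a conjunction of literals (¬u·¬v·¬w·x, ¬u·v·w·x, u·¬v·w·x, u·v·w·¬x) and taking the OR gives the canonical DNF.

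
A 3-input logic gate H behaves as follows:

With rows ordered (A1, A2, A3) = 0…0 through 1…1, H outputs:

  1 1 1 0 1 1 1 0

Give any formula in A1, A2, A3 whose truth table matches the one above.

H(A1, A2, A3) = not (((not A1 and A2) and A3) or ((A1 and A2) and A3))

H is 0 on only 2 rows — (0,1,1), (1,1,1). Writing each as a minterm (¬A1·A2·A3, A1·A2·A3) and OR-ing them characterizes exactly where H=0, so H is the negation of that disjunction.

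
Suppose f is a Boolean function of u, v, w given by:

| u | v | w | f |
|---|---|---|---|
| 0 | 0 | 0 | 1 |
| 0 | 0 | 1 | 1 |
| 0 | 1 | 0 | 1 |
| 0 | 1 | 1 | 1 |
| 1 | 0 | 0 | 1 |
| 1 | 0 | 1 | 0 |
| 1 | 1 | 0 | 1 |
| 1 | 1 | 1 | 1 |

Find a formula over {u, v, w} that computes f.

Only row (1,0,1) gives 0. So f is 1 everywhere except there — the complement of the minterm u·¬v·w.

f(u, v, w) = ~((u & ~v) & w)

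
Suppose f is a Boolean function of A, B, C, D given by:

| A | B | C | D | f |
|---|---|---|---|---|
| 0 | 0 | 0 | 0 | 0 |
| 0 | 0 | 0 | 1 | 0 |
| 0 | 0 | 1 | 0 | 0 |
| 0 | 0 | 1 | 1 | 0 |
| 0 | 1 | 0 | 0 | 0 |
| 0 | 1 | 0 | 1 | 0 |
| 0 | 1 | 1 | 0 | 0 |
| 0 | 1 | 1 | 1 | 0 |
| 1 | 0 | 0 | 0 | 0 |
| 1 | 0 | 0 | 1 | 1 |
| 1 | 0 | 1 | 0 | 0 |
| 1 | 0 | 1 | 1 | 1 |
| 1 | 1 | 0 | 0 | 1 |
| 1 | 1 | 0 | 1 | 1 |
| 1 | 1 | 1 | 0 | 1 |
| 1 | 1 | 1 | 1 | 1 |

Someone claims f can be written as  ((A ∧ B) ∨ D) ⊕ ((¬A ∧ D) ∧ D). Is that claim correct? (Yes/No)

Test each input against both f and the formula:
  A=0, B=0, C=0, D=0: formula gives 0, f = 0 ✓
  A=0, B=0, C=0, D=1: formula gives 0, f = 0 ✓
  A=0, B=0, C=1, D=0: formula gives 0, f = 0 ✓
  A=0, B=0, C=1, D=1: formula gives 0, f = 0 ✓
  …and likewise for the remaining 12 rows.
All 16 rows match — the expression computes f exactly.

Yes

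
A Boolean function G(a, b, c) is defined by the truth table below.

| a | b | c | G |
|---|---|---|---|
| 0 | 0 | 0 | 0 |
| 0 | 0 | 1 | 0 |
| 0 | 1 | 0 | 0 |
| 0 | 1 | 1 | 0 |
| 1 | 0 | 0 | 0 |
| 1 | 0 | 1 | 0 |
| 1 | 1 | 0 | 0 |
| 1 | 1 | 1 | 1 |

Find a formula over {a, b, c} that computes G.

The output is 1 only when every input is 1 — the AND of all inputs.

G(a, b, c) = (a & b) & c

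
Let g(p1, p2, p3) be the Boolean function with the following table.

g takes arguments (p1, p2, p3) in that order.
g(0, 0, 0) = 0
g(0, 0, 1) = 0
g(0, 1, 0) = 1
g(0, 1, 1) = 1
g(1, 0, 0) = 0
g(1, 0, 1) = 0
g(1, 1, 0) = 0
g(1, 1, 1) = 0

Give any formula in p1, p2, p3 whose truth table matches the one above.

g(p1, p2, p3) = ((not p1 and p2) and not p3) or ((not p1 and p2) and p3)

Collect the rows where g=1 — (0,1,0), (0,1,1) — and write one minterm per row: ¬p1·p2·¬p3, ¬p1·p2·p3. Their union (logical OR) reproduces the table exactly.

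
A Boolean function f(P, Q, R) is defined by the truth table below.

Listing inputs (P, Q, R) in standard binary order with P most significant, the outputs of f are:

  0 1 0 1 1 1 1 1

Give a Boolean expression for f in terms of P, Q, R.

f(P, Q, R) = NOT (((NOT P AND NOT Q) AND NOT R) OR ((NOT P AND Q) AND NOT R))

There are just 2 zero rows: (0,0,0), (0,1,0). Their minterms are ¬P·¬Q·¬R, ¬P·Q·¬R; the OR of those covers precisely the 0-outputs, and negating it yields f.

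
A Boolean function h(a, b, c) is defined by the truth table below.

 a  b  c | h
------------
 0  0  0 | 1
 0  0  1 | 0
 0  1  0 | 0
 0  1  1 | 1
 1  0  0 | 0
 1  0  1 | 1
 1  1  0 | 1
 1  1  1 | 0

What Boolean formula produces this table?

h(a, b, c) = ¬((a ⊕ b) ⊕ c)

The output is 1 exactly when an even number of inputs are 1 — the complement of 3-way XOR.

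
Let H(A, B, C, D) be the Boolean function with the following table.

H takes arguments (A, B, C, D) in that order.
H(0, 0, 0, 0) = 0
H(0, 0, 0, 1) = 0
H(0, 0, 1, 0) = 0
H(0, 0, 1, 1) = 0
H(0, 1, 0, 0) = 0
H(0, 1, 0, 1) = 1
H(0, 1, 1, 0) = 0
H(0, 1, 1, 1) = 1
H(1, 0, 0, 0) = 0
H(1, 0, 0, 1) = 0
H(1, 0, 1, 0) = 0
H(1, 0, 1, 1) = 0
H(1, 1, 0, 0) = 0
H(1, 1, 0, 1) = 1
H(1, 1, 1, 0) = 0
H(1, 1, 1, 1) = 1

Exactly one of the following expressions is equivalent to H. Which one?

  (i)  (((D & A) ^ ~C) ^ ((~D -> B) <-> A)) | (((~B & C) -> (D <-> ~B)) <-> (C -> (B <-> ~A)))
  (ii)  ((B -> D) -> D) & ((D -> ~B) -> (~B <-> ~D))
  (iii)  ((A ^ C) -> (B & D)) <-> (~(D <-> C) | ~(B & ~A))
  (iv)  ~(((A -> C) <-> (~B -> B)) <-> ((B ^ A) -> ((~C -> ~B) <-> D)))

ii

(i) fails at (0,0,0,0): the formula yields 1, H is 0.
(iii) fails at (0,0,0,0): the formula yields 1, H is 0.
(iv) fails at (0,0,0,0): the formula yields 1, H is 0.
That leaves (ii). Evaluating it on every row reproduces the table of H exactly.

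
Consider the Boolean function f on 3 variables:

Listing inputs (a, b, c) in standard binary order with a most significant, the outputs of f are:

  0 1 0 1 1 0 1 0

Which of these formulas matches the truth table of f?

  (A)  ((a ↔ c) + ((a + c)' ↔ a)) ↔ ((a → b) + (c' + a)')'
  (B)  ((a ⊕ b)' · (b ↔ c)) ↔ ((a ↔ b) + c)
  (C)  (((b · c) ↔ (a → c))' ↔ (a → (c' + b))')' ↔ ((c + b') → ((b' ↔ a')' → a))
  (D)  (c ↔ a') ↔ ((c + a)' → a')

D

(A): at (0,0,1) it gives 0, but f = 1 — eliminated.
(B): at (0,0,0) it gives 1, but f = 0 — eliminated.
(C): at (0,0,0) it gives 1, but f = 0 — eliminated.
That leaves (D). Evaluating it on every row reproduces the table of f exactly.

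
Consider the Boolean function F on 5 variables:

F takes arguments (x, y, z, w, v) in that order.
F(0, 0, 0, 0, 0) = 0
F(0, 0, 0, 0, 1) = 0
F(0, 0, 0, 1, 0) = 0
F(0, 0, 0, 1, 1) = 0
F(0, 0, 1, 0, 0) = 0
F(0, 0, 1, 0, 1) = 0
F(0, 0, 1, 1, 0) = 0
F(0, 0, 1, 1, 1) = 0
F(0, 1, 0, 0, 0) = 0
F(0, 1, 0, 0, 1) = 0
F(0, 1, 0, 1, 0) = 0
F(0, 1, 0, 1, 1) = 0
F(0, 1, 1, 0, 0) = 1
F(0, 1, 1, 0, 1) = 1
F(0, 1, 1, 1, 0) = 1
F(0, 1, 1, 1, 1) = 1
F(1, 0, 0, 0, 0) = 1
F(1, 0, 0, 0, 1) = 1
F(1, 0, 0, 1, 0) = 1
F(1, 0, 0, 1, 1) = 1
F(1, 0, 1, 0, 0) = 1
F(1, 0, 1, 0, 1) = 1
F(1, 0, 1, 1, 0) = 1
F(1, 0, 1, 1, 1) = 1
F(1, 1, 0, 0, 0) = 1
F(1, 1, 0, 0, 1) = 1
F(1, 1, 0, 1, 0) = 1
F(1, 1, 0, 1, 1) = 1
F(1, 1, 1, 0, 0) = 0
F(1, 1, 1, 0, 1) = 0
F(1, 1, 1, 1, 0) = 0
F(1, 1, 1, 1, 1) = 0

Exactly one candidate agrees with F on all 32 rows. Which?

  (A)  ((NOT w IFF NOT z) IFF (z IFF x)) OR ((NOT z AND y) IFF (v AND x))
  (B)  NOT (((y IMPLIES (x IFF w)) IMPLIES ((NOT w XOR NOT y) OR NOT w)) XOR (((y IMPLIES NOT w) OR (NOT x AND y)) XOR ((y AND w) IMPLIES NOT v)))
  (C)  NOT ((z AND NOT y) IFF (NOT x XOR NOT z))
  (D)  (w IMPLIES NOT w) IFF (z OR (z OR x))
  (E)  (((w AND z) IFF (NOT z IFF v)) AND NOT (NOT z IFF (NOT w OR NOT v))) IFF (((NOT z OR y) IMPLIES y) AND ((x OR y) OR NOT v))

(A) fails at (0,0,0,0,0): the formula yields 1, F is 0.
(B) fails at (0,1,0,1,1): the formula yields 1, F is 0.
(D) fails at (0,0,0,1,0): the formula yields 1, F is 0.
(E) fails at (0,0,0,0,0): the formula yields 1, F is 0.
Only (C) survives; checking it on all 32 rows confirms it matches F.

C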